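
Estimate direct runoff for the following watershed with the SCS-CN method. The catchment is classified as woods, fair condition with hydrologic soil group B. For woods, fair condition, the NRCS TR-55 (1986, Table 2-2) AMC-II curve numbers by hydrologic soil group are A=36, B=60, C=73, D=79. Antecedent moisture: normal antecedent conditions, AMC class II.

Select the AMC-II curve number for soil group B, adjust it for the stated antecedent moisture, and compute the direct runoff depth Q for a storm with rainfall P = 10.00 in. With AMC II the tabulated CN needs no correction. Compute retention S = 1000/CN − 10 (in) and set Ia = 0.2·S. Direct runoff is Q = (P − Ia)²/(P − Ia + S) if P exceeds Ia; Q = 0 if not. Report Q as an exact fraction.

Q = 338/69 in ≈ 4.899 in

NRCS table: woods, fair condition, soil group B → CN(II) = 60
CN(II) = 60; AMC II needs no correction.
Max retention: S = 1000/60 − 10 = 20/3 in (≈ 6.667 in)
Initial abstraction Ia = S/5 = (20/3)/5 = 4/3 ≈ 1.333 in
Excess rainfall: 10.000 − 1.333 = 8.667 in; P > Ia so Q > 0
Q: (26/3)² ÷ (46/3) = 338/69 in (≈ 4.899 in)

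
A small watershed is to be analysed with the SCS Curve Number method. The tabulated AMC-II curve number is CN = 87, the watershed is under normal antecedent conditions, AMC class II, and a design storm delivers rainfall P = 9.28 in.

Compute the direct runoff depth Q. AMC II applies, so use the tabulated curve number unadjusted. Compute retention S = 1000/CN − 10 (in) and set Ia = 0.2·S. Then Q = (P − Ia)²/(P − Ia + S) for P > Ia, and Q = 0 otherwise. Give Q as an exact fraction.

Q = 95394289/12388800 in ≈ 7.700 in

Average conditions: CN = 87 (no AMC adjustment).
S = 1000/87 − 10 = 130/87 in ≈ 1.494 in
Ia = 0.2·(130/87) = 26/87 in ≈ 0.299 in
Excess rainfall: 9.280 − 0.299 = 8.981 in; P > Ia so Q > 0
Q = (19534/2175)²/((19534/2175) + 130/87) = (381577156/4730625)/(22784/2175) = 95394289/12388800 in ≈ 7.700 in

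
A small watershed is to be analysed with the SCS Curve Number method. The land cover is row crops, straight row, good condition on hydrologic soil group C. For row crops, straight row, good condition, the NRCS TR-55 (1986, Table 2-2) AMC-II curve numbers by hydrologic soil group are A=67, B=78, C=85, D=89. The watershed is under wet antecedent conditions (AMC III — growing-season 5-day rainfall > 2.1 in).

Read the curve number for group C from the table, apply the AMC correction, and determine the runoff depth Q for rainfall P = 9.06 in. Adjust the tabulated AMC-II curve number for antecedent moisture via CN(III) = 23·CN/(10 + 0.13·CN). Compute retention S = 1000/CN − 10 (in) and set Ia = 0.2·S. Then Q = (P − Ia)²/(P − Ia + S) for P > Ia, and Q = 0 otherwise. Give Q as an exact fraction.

Q = 10106273043/1232451550 in ≈ 8.200 in

NRCS table: row crops, straight row, good condition, soil group C → CN(II) = 85
CN(III) from CN(II)=85: (23·85)/(10 + 0.13·85) = 39100/421 ≈ 92.874
Max retention: S = 1000/(39100/421) − 10 = 300/391 in (≈ 0.767 in)
Ia = 0.2S: 0.2·0.767 = 0.153 in (exactly 60/391)
Excess rainfall: 9.060 − 0.153 = 8.907 in; P > Ia so Q > 0
Q = (174123/19550)²/((174123/19550) + 300/391) = (30318819129/382202500)/(189123/19550) = 10106273043/1232451550 in ≈ 8.200 in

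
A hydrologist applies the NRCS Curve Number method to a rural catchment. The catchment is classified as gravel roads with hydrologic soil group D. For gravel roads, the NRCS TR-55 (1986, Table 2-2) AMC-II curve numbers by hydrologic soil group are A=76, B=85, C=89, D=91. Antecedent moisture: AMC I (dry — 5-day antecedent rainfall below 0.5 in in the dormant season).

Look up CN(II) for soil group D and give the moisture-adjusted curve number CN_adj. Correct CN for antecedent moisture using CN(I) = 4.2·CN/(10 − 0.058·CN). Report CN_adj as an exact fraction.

NRCS table: gravel roads, soil group D → CN(II) = 91
CN(I) from CN(II)=91: (4.2·91)/(10 − 0.058·91) = 63700/787 ≈ 80.940

CN_adj = 63700/787 ≈ 80.940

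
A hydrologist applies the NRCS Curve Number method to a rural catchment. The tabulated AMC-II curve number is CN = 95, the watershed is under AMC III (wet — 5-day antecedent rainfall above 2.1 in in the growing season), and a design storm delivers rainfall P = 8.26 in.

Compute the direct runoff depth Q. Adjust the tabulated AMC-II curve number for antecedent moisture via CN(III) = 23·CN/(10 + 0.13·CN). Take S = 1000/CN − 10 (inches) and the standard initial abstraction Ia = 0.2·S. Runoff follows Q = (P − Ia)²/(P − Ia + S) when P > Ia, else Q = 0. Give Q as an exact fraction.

Q = 32213429361/4030909850 in ≈ 7.992 in

Wet (AMC III): CN(III) = 23·95/(10 + 0.13·95) = 2185/(447/20) = 43700/447 ≈ 97.763
Retention S: 1000/CN − 10 with CN=97.763 → S = 100/437 ≈ 0.229 in
Ia = 0.2·(100/437) = 20/437 in ≈ 0.046 in
Excess rainfall: 8.260 − 0.046 = 8.214 in; P > Ia so Q > 0
Q = (179481/21850)²/((179481/21850) + 100/437) = (32213429361/477422500)/(184481/21850) = 32213429361/4030909850 in ≈ 7.992 in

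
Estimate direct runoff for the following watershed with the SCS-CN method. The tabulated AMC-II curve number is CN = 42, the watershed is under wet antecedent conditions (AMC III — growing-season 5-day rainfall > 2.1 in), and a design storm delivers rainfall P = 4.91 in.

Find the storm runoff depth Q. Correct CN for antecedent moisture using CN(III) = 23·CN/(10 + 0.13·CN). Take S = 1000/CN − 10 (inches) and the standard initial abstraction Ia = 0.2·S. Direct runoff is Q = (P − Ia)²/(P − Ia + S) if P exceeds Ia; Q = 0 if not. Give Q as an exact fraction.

Wet (AMC III): CN(III) = 23·42/(10 + 0.13·42) = 966/(773/50) = 48300/773 ≈ 62.484
Max retention: S = 1000/(48300/773) − 10 = 2900/483 in (≈ 6.004 in)
Ia = 0.2·(2900/483) = 580/483 in ≈ 1.201 in
Since P=4.910 > Ia=1.201: effective rainfall P−Ia = 179153/48300 in
Runoff Q = (P−Ia)²/(P−Ia+S) = (3.709)²/(3.709+6.004) = 32095797409/22660089900 ≈ 1.416 in

Q = 32095797409/22660089900 in ≈ 1.416 in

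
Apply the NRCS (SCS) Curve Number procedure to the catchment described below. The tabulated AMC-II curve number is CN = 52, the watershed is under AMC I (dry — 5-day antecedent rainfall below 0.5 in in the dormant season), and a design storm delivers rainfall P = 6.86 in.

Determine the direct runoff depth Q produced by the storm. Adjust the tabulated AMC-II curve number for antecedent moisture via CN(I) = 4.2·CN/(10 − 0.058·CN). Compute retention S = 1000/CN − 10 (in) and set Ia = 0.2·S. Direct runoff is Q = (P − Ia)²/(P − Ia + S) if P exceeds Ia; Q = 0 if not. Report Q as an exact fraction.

CN(I) from CN(II)=52: (4.2·52)/(10 − 0.058·52) = 9100/291 ≈ 31.271
S = 1000/(9100/291) − 10 = 2000/91 in ≈ 21.978 in
Ia = 0.2·(2000/91) = 400/91 in ≈ 4.396 in
Since P=6.860 > Ia=4.396: effective rainfall P−Ia = 11213/4550 in
Q: (11213/4550)² ÷ (111213/4550) = 125731369/506019150 in (≈ 0.248 in)

Q = 125731369/506019150 in ≈ 0.248 in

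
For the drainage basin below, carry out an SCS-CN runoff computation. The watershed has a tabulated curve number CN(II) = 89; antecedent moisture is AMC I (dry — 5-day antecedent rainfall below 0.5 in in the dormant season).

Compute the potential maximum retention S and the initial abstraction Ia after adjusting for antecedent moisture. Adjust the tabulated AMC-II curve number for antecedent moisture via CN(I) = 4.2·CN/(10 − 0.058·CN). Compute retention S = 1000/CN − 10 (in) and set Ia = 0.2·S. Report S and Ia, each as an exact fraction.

S = 5500/1869 in ≈ 2.943 in; Ia = 1100/1869 in ≈ 0.589 in

CN(I) from CN(II)=89: (4.2·89)/(10 − 0.058·89) = 186900/2419 ≈ 77.263
Max retention: S = 1000/(186900/2419) − 10 = 5500/1869 in (≈ 2.943 in)
Ia = 0.2·(5500/1869) = 1100/1869 in ≈ 0.589 in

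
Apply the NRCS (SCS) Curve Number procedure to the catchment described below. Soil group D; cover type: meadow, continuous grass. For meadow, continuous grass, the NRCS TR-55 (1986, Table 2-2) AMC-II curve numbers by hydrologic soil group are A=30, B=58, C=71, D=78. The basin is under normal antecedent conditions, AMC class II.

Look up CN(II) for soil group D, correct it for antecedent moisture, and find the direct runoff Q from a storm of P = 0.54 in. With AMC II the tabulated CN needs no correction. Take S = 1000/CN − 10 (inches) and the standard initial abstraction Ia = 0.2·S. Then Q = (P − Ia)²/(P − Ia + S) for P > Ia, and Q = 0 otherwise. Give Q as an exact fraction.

NRCS table: meadow, continuous grass, soil group D → CN(II) = 78
Average conditions: CN = 78 (no AMC adjustment).
Retention S: 1000/CN − 10 with CN=78.000 → S = 110/39 ≈ 2.821 in
Ia = 0.2S: 0.2·2.821 = 0.564 in (exactly 22/39)
P = 0.540 ≤ Ia = 0.564 in: entire storm abstracted, Q = 0.

Q = 0 in ≈ 0.000 in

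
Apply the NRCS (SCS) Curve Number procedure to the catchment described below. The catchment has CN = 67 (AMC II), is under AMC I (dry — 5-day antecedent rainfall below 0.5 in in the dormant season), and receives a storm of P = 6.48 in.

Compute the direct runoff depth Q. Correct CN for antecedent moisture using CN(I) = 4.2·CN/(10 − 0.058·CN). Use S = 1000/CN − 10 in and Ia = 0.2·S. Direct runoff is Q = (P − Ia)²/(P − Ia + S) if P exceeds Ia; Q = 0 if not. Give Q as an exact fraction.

Q = 1175058242/1090296025 in ≈ 1.078 in

Adjust CN=67 to AMC I: 4.2·67/(10 − 0.058·67) → (1407/5) ÷ (3057/500) = 46900/1019 ≈ 46.026
S = 1000/(46900/1019) − 10 = 5500/469 in ≈ 11.727 in
Initial abstraction Ia = S/5 = (5500/469)/5 = 1100/469 ≈ 2.345 in
Since P=6.480 > Ia=2.345: effective rainfall P−Ia = 48478/11725 in
Q = (48478/11725)²/((48478/11725) + 5500/469) = (2350116484/137475625)/(185978/11725) = 1175058242/1090296025 in ≈ 1.078 in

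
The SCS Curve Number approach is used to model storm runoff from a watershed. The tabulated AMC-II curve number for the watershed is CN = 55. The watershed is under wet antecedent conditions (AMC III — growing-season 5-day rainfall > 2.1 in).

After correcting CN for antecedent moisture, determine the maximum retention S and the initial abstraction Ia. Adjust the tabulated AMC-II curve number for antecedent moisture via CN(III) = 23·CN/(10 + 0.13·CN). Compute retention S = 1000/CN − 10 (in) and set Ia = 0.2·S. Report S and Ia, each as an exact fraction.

Wet (AMC III): CN(III) = 23·55/(10 + 0.13·55) = 1265/(343/20) = 25300/343 ≈ 73.761
S = 1000/(25300/343) − 10 = 900/253 in ≈ 3.557 in
Ia = 0.2·(900/253) = 180/253 in ≈ 0.711 in

S = 900/253 in ≈ 3.557 in; Ia = 180/253 in ≈ 0.711 in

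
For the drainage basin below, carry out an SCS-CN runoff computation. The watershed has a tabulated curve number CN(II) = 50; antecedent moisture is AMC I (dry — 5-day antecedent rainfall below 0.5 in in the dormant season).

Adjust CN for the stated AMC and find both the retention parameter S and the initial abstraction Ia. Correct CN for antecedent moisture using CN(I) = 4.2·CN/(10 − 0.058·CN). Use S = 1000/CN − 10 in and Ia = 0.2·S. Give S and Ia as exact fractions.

Adjust CN=50 to AMC I: 4.2·50/(10 − 0.058·50) → 210 ÷ (71/10) = 2100/71 ≈ 29.577
Retention S: 1000/CN − 10 with CN=29.577 → S = 500/21 ≈ 23.810 in
Ia = 0.2S: 0.2·23.810 = 4.762 in (exactly 100/21)

S = 500/21 in ≈ 23.810 in; Ia = 100/21 in ≈ 4.762 in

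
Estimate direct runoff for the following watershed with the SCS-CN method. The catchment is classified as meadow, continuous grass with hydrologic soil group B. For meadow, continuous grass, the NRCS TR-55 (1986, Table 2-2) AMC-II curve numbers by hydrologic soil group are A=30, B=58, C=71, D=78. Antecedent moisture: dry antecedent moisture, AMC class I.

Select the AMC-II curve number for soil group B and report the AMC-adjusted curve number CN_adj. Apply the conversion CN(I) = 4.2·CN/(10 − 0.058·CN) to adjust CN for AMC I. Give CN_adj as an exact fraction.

NRCS table: meadow, continuous grass, soil group B → CN(II) = 58
CN(I) from CN(II)=58: (4.2·58)/(10 − 0.058·58) = 2900/79 ≈ 36.709

CN_adj = 2900/79 ≈ 36.709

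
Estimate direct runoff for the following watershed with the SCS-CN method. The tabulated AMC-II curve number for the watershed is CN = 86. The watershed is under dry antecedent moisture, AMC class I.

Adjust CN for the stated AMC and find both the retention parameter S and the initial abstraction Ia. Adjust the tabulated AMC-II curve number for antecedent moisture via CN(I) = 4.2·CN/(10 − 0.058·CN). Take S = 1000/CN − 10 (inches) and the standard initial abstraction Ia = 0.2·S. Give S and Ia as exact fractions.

S = 500/129 in ≈ 3.876 in; Ia = 100/129 in ≈ 0.775 in

Adjust CN=86 to AMC I: 4.2·86/(10 − 0.058·86) → (1806/5) ÷ (1253/250) = 12900/179 ≈ 72.067
Retention S: 1000/CN − 10 with CN=72.067 → S = 500/129 ≈ 3.876 in
Initial abstraction Ia = S/5 = (500/129)/5 = 100/129 ≈ 0.775 in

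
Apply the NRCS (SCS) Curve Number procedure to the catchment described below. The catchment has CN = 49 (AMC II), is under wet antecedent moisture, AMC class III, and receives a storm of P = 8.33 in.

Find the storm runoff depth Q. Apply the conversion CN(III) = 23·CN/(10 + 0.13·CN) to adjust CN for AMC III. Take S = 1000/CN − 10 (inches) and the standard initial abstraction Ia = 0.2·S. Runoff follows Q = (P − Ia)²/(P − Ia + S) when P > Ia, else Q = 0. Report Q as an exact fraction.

Adjust CN=49 to AMC III: 23·49/(10 + 0.13·49) → 1127 ÷ (1637/100) = 112700/1637 ≈ 68.845
S = 1000/(112700/1637) − 10 = 5100/1127 in ≈ 4.525 in
Initial abstraction Ia = S/5 = (5100/1127)/5 = 1020/1127 ≈ 0.905 in
P − Ia = 8.330 − 0.905 = 836791/112700 ≈ 7.425 in (> 0, runoff occurs)
Q: (836791/112700)² ÷ (1346791/112700) = 41189363393/8928432100 in (≈ 4.613 in)

Q = 41189363393/8928432100 in ≈ 4.613 in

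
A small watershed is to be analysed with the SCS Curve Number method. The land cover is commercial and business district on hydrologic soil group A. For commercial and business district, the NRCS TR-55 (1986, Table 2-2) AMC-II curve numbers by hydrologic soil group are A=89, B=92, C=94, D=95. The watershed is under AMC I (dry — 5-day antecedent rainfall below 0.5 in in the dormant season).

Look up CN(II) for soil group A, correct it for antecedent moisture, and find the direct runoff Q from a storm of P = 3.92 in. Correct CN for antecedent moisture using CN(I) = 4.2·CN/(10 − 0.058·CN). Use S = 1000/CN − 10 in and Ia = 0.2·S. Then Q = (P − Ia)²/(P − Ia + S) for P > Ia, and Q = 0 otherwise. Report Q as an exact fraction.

NRCS table: commercial and business district, soil group A → CN(II) = 89
Adjust CN=89 to AMC I: 4.2·89/(10 − 0.058·89) → (1869/5) ÷ (2419/500) = 186900/2419 ≈ 77.263
S = 1000/(186900/2419) − 10 = 5500/1869 in ≈ 2.943 in
Ia = 0.2·(5500/1869) = 1100/1869 in ≈ 0.589 in
Excess rainfall: 3.920 − 0.589 = 3.331 in; P > Ia so Q > 0
Q: (155662/46725)² ÷ (293162/46725) = 12115329122/6848997225 in (≈ 1.769 in)

Q = 12115329122/6848997225 in ≈ 1.769 in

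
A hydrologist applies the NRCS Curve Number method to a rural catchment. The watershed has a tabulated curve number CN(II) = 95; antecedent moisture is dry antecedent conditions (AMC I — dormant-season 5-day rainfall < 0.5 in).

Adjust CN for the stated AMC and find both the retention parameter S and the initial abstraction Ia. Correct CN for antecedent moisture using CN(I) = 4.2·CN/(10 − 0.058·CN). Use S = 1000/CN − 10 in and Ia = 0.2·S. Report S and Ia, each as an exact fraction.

S = 500/399 in ≈ 1.253 in; Ia = 100/399 in ≈ 0.251 in

Adjust CN=95 to AMC I: 4.2·95/(10 − 0.058·95) → 399 ÷ (449/100) = 39900/449 ≈ 88.864
Retention S: 1000/CN − 10 with CN=88.864 → S = 500/399 ≈ 1.253 in
Initial abstraction Ia = S/5 = (500/399)/5 = 100/399 ≈ 0.251 in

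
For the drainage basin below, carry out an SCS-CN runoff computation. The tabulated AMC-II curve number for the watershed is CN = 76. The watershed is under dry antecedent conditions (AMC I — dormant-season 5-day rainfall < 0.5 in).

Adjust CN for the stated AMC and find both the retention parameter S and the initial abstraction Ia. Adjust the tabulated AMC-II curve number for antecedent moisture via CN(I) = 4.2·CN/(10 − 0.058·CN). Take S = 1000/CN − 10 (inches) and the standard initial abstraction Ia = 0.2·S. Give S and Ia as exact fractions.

CN(I) from CN(II)=76: (4.2·76)/(10 − 0.058·76) = 13300/233 ≈ 57.082
Retention S: 1000/CN − 10 with CN=57.082 → S = 1000/133 ≈ 7.519 in
Initial abstraction Ia = S/5 = (1000/133)/5 = 200/133 ≈ 1.504 in

S = 1000/133 in ≈ 7.519 in; Ia = 200/133 in ≈ 1.504 in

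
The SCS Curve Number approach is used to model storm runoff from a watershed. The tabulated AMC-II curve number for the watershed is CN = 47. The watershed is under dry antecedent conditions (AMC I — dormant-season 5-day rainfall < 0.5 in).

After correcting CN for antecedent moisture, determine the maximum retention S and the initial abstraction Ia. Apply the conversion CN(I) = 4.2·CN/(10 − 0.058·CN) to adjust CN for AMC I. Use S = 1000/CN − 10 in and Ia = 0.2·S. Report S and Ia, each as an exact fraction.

Adjust CN=47 to AMC I: 4.2·47/(10 − 0.058·47) → (987/5) ÷ (3637/500) = 98700/3637 ≈ 27.138
Retention S: 1000/CN − 10 with CN=27.138 → S = 26500/987 ≈ 26.849 in
Initial abstraction Ia = S/5 = (26500/987)/5 = 5300/987 ≈ 5.370 in

S = 26500/987 in ≈ 26.849 in; Ia = 5300/987 in ≈ 5.370 in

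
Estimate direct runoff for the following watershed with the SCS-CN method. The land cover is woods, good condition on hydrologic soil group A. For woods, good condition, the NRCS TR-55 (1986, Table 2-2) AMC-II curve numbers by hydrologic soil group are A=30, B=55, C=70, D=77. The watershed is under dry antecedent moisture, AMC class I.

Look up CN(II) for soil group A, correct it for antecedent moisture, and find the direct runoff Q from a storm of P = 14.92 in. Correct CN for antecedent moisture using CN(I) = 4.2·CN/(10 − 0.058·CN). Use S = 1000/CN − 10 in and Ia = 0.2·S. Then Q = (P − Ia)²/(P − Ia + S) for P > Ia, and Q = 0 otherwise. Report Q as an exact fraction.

NRCS table: woods, good condition, soil group A → CN(II) = 30
Adjust CN=30 to AMC I: 4.2·30/(10 − 0.058·30) → 126 ÷ (413/50) = 900/59 ≈ 15.254
S = 1000/(900/59) − 10 = 500/9 in ≈ 55.556 in
Ia = 0.2·(500/9) = 100/9 in ≈ 11.111 in
Since P=14.920 > Ia=11.111: effective rainfall P−Ia = 857/225 in
Q: (857/225)² ÷ (13357/225) = 734449/3005325 in (≈ 0.244 in)

Q = 734449/3005325 in ≈ 0.244 in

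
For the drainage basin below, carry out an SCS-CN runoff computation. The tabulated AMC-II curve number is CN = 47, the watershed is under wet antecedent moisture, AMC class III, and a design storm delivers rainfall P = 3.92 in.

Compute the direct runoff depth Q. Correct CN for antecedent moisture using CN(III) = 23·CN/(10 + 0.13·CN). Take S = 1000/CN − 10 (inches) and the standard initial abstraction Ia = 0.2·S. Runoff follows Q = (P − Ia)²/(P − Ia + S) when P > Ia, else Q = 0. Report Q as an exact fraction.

Wet (AMC III): CN(III) = 23·47/(10 + 0.13·47) = 1081/(1611/100) = 108100/1611 ≈ 67.101
Retention S: 1000/CN − 10 with CN=67.101 → S = 5300/1081 ≈ 4.903 in
Ia = 0.2S: 0.2·4.903 = 0.981 in (exactly 1060/1081)
P − Ia = 3.920 − 0.981 = 79438/27025 ≈ 2.939 in (> 0, runoff occurs)
Q: (79438/27025)² ÷ (211938/27025) = 3155197922/2863812225 in (≈ 1.102 in)

Q = 3155197922/2863812225 in ≈ 1.102 in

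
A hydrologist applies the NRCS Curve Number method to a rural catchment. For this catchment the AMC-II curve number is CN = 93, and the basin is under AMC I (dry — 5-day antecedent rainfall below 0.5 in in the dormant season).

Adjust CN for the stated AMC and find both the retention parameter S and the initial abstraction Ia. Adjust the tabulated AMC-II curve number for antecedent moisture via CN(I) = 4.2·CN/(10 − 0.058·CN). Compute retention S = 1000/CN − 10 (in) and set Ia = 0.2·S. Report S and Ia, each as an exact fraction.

CN(I) from CN(II)=93: (4.2·93)/(10 − 0.058·93) = 27900/329 ≈ 84.802
S = 1000/(27900/329) − 10 = 500/279 in ≈ 1.792 in
Ia = 0.2·(500/279) = 100/279 in ≈ 0.358 in

S = 500/279 in ≈ 1.792 in; Ia = 100/279 in ≈ 0.358 in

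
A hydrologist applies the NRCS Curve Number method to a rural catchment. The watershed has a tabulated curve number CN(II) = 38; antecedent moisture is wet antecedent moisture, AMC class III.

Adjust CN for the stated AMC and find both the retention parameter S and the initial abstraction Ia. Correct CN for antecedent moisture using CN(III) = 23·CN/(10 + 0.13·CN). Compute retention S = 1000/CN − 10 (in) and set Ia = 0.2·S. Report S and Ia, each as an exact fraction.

Adjust CN=38 to AMC III: 23·38/(10 + 0.13·38) → 874 ÷ (747/50) = 43700/747 ≈ 58.501
S = 1000/(43700/747) − 10 = 3100/437 in ≈ 7.094 in
Ia = 0.2S: 0.2·7.094 = 1.419 in (exactly 620/437)

S = 3100/437 in ≈ 7.094 in; Ia = 620/437 in ≈ 1.419 in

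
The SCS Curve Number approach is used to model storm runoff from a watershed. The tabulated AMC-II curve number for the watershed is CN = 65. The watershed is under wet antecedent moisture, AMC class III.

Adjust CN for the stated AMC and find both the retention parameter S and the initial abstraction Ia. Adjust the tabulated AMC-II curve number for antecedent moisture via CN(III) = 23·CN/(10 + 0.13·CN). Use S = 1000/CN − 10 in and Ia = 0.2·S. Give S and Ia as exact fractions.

CN(III) from CN(II)=65: (23·65)/(10 + 0.13·65) = 29900/369 ≈ 81.030
Retention S: 1000/CN − 10 with CN=81.030 → S = 700/299 ≈ 2.341 in
Initial abstraction Ia = S/5 = (700/299)/5 = 140/299 ≈ 0.468 in

S = 700/299 in ≈ 2.341 in; Ia = 140/299 in ≈ 0.468 in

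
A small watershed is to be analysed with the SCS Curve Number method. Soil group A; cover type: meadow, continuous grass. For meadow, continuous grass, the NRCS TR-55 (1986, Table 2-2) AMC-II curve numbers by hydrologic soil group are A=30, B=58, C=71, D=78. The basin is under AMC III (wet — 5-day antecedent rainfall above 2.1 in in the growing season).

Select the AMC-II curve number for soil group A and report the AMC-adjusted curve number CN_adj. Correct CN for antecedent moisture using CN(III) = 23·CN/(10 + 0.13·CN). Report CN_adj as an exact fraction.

NRCS table: meadow, continuous grass, soil group A → CN(II) = 30
Wet (AMC III): CN(III) = 23·30/(10 + 0.13·30) = 690/(139/10) = 6900/139 ≈ 49.640

CN_adj = 6900/139 ≈ 49.640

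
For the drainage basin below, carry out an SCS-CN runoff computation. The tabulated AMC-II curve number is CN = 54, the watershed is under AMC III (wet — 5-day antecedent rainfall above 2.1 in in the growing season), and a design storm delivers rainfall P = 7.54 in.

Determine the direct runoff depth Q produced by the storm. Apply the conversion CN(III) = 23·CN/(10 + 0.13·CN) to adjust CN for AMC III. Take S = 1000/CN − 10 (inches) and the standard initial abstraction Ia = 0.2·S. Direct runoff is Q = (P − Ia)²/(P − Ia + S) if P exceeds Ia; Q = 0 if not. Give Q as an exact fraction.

Q = 84254041/19141650 in ≈ 4.402 in

Wet (AMC III): CN(III) = 23·54/(10 + 0.13·54) = 1242/(851/50) = 2700/37 ≈ 72.973
Retention S: 1000/CN − 10 with CN=72.973 → S = 100/27 ≈ 3.704 in
Ia = 0.2S: 0.2·3.704 = 0.741 in (exactly 20/27)
Excess rainfall: 7.540 − 0.741 = 6.799 in; P > Ia so Q > 0
Q = (9179/1350)²/((9179/1350) + 100/27) = (84254041/1822500)/(14179/1350) = 84254041/19141650 in ≈ 4.402 in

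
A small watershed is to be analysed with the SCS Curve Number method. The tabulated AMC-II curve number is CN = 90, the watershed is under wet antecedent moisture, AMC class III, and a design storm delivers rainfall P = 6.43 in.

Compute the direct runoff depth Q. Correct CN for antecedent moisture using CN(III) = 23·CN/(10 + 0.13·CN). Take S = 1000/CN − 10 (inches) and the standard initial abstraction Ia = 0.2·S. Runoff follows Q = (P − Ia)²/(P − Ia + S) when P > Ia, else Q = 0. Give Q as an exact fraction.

Q = 17187472201/2920790700 in ≈ 5.885 in

Adjust CN=90 to AMC III: 23·90/(10 + 0.13·90) → 2070 ÷ (217/10) = 20700/217 ≈ 95.392
S = 1000/(20700/217) − 10 = 100/207 in ≈ 0.483 in
Initial abstraction Ia = S/5 = (100/207)/5 = 20/207 ≈ 0.097 in
P − Ia = 6.430 − 0.097 = 131101/20700 ≈ 6.333 in (> 0, runoff occurs)
Runoff Q = (P−Ia)²/(P−Ia+S) = (6.333)²/(6.333+0.483) = 17187472201/2920790700 ≈ 5.885 in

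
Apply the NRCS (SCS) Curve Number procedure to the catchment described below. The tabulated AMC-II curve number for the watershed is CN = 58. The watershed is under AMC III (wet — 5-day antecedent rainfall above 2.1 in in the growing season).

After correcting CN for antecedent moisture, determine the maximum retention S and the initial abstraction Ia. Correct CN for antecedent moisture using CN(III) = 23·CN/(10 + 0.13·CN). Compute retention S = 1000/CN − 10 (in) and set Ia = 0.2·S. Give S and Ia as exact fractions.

Adjust CN=58 to AMC III: 23·58/(10 + 0.13·58) → 1334 ÷ (877/50) = 66700/877 ≈ 76.055
Retention S: 1000/CN − 10 with CN=76.055 → S = 2100/667 ≈ 3.148 in
Ia = 0.2S: 0.2·3.148 = 0.630 in (exactly 420/667)

S = 2100/667 in ≈ 3.148 in; Ia = 420/667 in ≈ 0.630 in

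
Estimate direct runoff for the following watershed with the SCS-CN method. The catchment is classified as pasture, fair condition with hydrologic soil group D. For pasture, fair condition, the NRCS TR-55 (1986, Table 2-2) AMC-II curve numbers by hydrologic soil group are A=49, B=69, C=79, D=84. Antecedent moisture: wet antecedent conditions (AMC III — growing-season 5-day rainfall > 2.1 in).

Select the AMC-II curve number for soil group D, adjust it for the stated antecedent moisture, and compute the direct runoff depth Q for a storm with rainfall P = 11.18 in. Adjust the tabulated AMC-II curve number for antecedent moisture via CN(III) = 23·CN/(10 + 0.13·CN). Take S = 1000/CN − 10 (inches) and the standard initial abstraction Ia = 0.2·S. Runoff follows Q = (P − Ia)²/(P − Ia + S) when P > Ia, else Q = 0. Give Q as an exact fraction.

NRCS table: pasture, fair condition, soil group D → CN(II) = 84
CN(III) from CN(II)=84: (23·84)/(10 + 0.13·84) = 48300/523 ≈ 92.352
Max retention: S = 1000/(48300/523) − 10 = 400/483 in (≈ 0.828 in)
Initial abstraction Ia = S/5 = (400/483)/5 = 80/483 ≈ 0.166 in
P − Ia = 11.180 − 0.166 = 265997/24150 ≈ 11.014 in (> 0, runoff occurs)
Runoff Q = (P−Ia)²/(P−Ia+S) = (11.014)²/(11.014+0.828) = 70754404009/6906827550 ≈ 10.244 in

Q = 70754404009/6906827550 in ≈ 10.244 in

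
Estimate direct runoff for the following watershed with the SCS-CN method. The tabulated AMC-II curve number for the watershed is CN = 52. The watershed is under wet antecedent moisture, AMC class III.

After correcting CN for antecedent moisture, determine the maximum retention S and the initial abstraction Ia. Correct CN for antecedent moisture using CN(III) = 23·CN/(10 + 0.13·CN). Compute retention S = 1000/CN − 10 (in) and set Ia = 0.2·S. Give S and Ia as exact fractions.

Adjust CN=52 to AMC III: 23·52/(10 + 0.13·52) → 1196 ÷ (419/25) = 29900/419 ≈ 71.360
Max retention: S = 1000/(29900/419) − 10 = 1200/299 in (≈ 4.013 in)
Initial abstraction Ia = S/5 = (1200/299)/5 = 240/299 ≈ 0.803 in

S = 1200/299 in ≈ 4.013 in; Ia = 240/299 in ≈ 0.803 in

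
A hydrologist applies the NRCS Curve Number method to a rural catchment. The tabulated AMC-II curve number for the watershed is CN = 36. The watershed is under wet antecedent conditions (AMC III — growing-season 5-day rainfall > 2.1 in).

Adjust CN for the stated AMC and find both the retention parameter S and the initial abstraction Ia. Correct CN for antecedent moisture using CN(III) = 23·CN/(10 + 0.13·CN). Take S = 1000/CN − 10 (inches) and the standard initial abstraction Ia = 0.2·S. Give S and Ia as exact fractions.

CN(III) from CN(II)=36: (23·36)/(10 + 0.13·36) = 20700/367 ≈ 56.403
S = 1000/(20700/367) − 10 = 1600/207 in ≈ 7.729 in
Ia = 0.2S: 0.2·7.729 = 1.546 in (exactly 320/207)

S = 1600/207 in ≈ 7.729 in; Ia = 320/207 in ≈ 1.546 in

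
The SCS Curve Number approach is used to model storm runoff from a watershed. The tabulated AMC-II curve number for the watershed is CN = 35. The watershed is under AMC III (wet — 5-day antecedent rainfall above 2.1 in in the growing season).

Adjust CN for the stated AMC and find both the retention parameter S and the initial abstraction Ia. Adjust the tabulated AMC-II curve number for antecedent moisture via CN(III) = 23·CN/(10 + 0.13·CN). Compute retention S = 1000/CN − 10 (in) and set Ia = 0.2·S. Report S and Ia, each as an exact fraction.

S = 1300/161 in ≈ 8.075 in; Ia = 260/161 in ≈ 1.615 in

Wet (AMC III): CN(III) = 23·35/(10 + 0.13·35) = 805/(291/20) = 16100/291 ≈ 55.326
S = 1000/(16100/291) − 10 = 1300/161 in ≈ 8.075 in
Initial abstraction Ia = S/5 = (1300/161)/5 = 260/161 ≈ 1.615 in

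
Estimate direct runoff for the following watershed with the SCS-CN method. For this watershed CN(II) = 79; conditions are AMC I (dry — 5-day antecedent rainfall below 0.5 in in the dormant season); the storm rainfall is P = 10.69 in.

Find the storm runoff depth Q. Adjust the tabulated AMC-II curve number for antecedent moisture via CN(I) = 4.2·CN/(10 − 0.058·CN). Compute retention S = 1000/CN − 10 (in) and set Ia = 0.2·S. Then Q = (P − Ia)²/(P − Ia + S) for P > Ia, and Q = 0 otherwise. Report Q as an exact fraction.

CN(I) from CN(II)=79: (4.2·79)/(10 − 0.058·79) = 7900/129 ≈ 61.240
S = 1000/(7900/129) − 10 = 500/79 in ≈ 6.329 in
Ia = 0.2S: 0.2·6.329 = 1.266 in (exactly 100/79)
Since P=10.690 > Ia=1.266: effective rainfall P−Ia = 74451/7900 in
Q = (74451/7900)²/((74451/7900) + 500/79) = (5542951401/62410000)/(124451/7900) = 5542951401/983162900 in ≈ 5.638 in

Q = 5542951401/983162900 in ≈ 5.638 in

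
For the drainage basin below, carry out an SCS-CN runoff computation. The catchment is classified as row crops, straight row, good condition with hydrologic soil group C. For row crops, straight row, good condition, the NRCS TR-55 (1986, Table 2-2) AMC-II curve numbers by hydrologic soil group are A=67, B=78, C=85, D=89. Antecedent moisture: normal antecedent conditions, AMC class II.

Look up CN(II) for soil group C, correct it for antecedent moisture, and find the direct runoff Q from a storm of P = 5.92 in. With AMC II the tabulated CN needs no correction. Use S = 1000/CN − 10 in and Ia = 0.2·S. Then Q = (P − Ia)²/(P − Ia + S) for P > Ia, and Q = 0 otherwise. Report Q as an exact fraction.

Q = 1399489/331075 in ≈ 4.227 in

NRCS table: row crops, straight row, good condition, soil group C → CN(II) = 85
CN(II) = 85; AMC II needs no correction.
Retention S: 1000/CN − 10 with CN=85.000 → S = 30/17 ≈ 1.765 in
Ia = 0.2·(30/17) = 6/17 in ≈ 0.353 in
Since P=5.920 > Ia=0.353: effective rainfall P−Ia = 2366/425 in
Q = (2366/425)²/((2366/425) + 30/17) = (5597956/180625)/(3116/425) = 1399489/331075 in ≈ 4.227 in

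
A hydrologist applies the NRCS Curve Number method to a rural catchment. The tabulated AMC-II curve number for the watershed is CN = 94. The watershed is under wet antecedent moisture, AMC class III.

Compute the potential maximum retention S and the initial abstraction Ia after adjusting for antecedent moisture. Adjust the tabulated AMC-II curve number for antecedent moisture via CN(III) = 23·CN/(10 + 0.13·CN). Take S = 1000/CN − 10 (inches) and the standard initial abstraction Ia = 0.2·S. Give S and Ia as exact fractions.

S = 300/1081 in ≈ 0.278 in; Ia = 60/1081 in ≈ 0.056 in

CN(III) from CN(II)=94: (23·94)/(10 + 0.13·94) = 108100/1111 ≈ 97.300
Retention S: 1000/CN − 10 with CN=97.300 → S = 300/1081 ≈ 0.278 in
Ia = 0.2·(300/1081) = 60/1081 in ≈ 0.056 in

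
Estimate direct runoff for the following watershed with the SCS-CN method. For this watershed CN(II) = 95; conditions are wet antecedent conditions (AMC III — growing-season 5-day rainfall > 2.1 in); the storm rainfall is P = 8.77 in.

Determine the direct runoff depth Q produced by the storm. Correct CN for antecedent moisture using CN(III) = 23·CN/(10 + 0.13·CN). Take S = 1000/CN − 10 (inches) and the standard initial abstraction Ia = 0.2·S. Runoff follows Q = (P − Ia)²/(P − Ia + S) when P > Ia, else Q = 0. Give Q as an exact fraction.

Q = 145350800001/17097581300 in ≈ 8.501 in

Adjust CN=95 to AMC III: 23·95/(10 + 0.13·95) → 2185 ÷ (447/20) = 43700/447 ≈ 97.763
Retention S: 1000/CN − 10 with CN=97.763 → S = 100/437 ≈ 0.229 in
Initial abstraction Ia = S/5 = (100/437)/5 = 20/437 ≈ 0.046 in
Since P=8.770 > Ia=0.046: effective rainfall P−Ia = 381249/43700 in
Runoff Q = (P−Ia)²/(P−Ia+S) = (8.724)²/(8.724+0.229) = 145350800001/17097581300 ≈ 8.501 in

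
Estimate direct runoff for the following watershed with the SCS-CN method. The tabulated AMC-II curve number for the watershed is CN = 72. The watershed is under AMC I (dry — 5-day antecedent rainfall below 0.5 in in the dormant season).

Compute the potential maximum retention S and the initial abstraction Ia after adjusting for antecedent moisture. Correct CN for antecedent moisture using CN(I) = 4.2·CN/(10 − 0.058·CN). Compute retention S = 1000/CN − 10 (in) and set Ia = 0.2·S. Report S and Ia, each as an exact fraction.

CN(I) from CN(II)=72: (4.2·72)/(10 − 0.058·72) = 675/13 ≈ 51.923
Max retention: S = 1000/(675/13) − 10 = 250/27 in (≈ 9.259 in)
Initial abstraction Ia = S/5 = (250/27)/5 = 50/27 ≈ 1.852 in

S = 250/27 in ≈ 9.259 in; Ia = 50/27 in ≈ 1.852 in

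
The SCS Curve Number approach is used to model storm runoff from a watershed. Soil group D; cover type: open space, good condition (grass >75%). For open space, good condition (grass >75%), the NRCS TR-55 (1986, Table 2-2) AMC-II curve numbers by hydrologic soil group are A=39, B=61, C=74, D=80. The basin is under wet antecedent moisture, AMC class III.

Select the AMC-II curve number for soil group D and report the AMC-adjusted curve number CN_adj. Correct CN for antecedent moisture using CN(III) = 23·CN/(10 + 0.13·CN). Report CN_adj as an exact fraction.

CN_adj = 4600/51 ≈ 90.196

NRCS table: open space, good condition (grass >75%), soil group D → CN(II) = 80
Adjust CN=80 to AMC III: 23·80/(10 + 0.13·80) → 1840 ÷ (102/5) = 4600/51 ≈ 90.196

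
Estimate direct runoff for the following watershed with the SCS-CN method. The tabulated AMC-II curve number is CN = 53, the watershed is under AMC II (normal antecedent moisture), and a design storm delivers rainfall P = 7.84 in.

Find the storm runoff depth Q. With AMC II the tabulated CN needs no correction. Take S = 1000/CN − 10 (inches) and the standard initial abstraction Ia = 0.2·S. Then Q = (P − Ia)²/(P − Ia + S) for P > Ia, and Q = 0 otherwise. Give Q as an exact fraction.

Q = 16152361/6554775 in ≈ 2.464 in

Average conditions: CN = 53 (no AMC adjustment).
S = 1000/53 − 10 = 470/53 in ≈ 8.868 in
Ia = 0.2S: 0.2·8.868 = 1.774 in (exactly 94/53)
Since P=7.840 > Ia=1.774: effective rainfall P−Ia = 8038/1325 in
Q = (8038/1325)²/((8038/1325) + 470/53) = (64609444/1755625)/(19788/1325) = 16152361/6554775 in ≈ 2.464 in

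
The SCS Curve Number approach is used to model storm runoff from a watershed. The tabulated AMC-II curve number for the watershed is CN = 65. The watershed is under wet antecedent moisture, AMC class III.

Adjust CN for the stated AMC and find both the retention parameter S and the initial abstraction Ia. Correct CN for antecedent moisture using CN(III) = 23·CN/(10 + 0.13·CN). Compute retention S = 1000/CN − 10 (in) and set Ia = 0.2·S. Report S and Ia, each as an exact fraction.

S = 700/299 in ≈ 2.341 in; Ia = 140/299 in ≈ 0.468 in

Adjust CN=65 to AMC III: 23·65/(10 + 0.13·65) → 1495 ÷ (369/20) = 29900/369 ≈ 81.030
S = 1000/(29900/369) − 10 = 700/299 in ≈ 2.341 in
Initial abstraction Ia = S/5 = (700/299)/5 = 140/299 ≈ 0.468 in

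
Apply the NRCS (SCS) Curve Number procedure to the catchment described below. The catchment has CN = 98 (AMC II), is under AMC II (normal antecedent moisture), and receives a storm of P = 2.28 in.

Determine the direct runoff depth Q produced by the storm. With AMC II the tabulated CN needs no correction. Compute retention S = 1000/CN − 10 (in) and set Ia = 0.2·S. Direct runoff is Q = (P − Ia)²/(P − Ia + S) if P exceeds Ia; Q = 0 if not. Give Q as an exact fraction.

Q = 7524049/3666425 in ≈ 2.052 in

CN(II) = 98; AMC II needs no correction.
S = 1000/98 − 10 = 10/49 in ≈ 0.204 in
Initial abstraction Ia = S/5 = (10/49)/5 = 2/49 ≈ 0.041 in
P − Ia = 2.280 − 0.041 = 2743/1225 ≈ 2.239 in (> 0, runoff occurs)
Q: (2743/1225)² ÷ (2993/1225) = 7524049/3666425 in (≈ 2.052 in)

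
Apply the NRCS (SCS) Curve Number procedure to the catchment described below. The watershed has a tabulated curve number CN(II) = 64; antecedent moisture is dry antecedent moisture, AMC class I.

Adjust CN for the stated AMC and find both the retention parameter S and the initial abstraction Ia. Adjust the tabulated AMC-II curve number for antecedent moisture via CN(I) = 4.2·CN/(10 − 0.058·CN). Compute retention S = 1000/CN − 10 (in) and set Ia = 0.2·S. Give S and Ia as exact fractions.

Dry (AMC I): CN(I) = 4.2·64/(10 − 0.058·64) = (1344/5)/(786/125) = 5600/131 ≈ 42.748
Retention S: 1000/CN − 10 with CN=42.748 → S = 375/28 ≈ 13.393 in
Ia = 0.2S: 0.2·13.393 = 2.679 in (exactly 75/28)

S = 375/28 in ≈ 13.393 in; Ia = 75/28 in ≈ 2.679 in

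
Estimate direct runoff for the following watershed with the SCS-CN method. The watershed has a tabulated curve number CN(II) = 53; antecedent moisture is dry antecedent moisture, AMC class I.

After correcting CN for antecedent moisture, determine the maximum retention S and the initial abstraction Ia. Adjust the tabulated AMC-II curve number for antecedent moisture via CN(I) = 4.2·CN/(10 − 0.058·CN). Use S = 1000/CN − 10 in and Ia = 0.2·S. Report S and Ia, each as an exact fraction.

S = 23500/1113 in ≈ 21.114 in; Ia = 4700/1113 in ≈ 4.223 in

Dry (AMC I): CN(I) = 4.2·53/(10 − 0.058·53) = (1113/5)/(3463/500) = 111300/3463 ≈ 32.140
Max retention: S = 1000/(111300/3463) − 10 = 23500/1113 in (≈ 21.114 in)
Ia = 0.2S: 0.2·21.114 = 4.223 in (exactly 4700/1113)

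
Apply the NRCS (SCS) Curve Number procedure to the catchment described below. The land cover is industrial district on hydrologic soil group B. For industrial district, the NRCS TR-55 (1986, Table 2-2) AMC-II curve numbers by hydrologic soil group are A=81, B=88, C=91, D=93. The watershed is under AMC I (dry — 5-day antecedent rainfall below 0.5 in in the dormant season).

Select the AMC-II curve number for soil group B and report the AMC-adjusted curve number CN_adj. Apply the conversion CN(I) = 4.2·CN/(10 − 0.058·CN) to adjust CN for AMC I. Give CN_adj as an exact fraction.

NRCS table: industrial district, soil group B → CN(II) = 88
Adjust CN=88 to AMC I: 4.2·88/(10 − 0.058·88) → (1848/5) ÷ (612/125) = 3850/51 ≈ 75.490

CN_adj = 3850/51 ≈ 75.490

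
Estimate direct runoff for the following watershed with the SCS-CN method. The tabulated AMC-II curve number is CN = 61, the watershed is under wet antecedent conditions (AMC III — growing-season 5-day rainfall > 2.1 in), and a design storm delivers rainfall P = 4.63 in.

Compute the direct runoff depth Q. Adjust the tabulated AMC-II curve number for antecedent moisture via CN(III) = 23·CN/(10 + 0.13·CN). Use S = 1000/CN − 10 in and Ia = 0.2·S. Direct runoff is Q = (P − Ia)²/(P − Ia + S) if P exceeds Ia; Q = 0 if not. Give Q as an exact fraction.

Adjust CN=61 to AMC III: 23·61/(10 + 0.13·61) → 1403 ÷ (1793/100) = 140300/1793 ≈ 78.249
Max retention: S = 1000/(140300/1793) − 10 = 3900/1403 in (≈ 2.780 in)
Initial abstraction Ia = S/5 = (3900/1403)/5 = 780/1403 ≈ 0.556 in
Excess rainfall: 4.630 − 0.556 = 4.074 in; P > Ia so Q > 0
Runoff Q = (P−Ia)²/(P−Ia+S) = (4.074)²/(4.074+2.780) = 326713984921/134910936700 ≈ 2.422 in

Q = 326713984921/134910936700 in ≈ 2.422 in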